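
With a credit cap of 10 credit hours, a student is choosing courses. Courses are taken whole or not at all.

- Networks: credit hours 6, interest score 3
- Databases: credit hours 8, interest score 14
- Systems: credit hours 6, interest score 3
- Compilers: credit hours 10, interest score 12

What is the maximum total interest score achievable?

14

This is an integer program with binary decision variables.
Allowing fractional choices, the relaxed optimum would be about 16.4, but courses are indivisible.
Compilers: credit hours 10 ≤ 10, interest score 12.
Databases: credit hours 8 ≤ 10, interest score 14.
Best is Databases with total interest score 14.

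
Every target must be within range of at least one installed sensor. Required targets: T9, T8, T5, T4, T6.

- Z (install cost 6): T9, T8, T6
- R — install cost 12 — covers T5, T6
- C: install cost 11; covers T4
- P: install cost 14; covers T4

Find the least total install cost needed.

Choose Z, R, and C: together they cover T9, T8, T5, T4, T6 — every target.
Total install cost: 6 + 12 + 11 = 29.
No cover costs less than 29.

29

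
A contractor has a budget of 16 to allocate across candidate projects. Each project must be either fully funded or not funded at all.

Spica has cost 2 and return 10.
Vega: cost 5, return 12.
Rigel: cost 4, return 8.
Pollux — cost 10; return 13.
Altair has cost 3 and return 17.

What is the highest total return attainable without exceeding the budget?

47

Allowing fractional choices, the relaxed optimum would be about 49.6, but projects are indivisible.
Spica + Pollux + Altair: cost 2 + 10 + 3 = 15 ≤ 16, return 10 + 13 + 17 = 40.
Spica + Vega + Rigel + Altair: cost 2 + 5 + 4 + 3 = 14 ≤ 16, return 10 + 12 + 8 + 17 = 47.
Best is Spica, Vega, Rigel, and Altair with total return 47.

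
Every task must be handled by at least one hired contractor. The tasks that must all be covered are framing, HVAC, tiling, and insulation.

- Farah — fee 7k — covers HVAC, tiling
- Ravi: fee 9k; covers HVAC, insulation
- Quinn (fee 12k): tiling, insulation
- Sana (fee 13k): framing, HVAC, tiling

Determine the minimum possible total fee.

Choose Ravi and Sana: together they cover framing, HVAC, tiling, insulation — every task.
Total fee: 9 + 13 = 22.

22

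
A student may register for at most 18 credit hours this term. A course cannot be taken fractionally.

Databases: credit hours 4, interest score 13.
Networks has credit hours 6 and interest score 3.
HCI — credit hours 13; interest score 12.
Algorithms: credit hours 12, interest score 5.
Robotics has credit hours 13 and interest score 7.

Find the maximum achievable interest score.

25

Allowing fractional choices, the relaxed optimum would be about 25.5, but courses are indivisible.
Databases + HCI: credit hours 4 + 13 = 17 ≤ 18, interest score 13 + 12 = 25.
Databases + Robotics: credit hours 4 + 13 = 17 ≤ 18, interest score 13 + 7 = 20.
Databases + Algorithms: credit hours 4 + 12 = 16 ≤ 18, interest score 13 + 5 = 18.
Best is Databases and HCI with total interest score 25.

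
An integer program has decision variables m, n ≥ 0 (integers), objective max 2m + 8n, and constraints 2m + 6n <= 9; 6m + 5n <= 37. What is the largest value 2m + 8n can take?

10

(m,n)=(1,1) is feasible, giving 10.
(m,n)=(0,1) is feasible, giving 8.
Maximum is 10 at (m,n)=(1,1).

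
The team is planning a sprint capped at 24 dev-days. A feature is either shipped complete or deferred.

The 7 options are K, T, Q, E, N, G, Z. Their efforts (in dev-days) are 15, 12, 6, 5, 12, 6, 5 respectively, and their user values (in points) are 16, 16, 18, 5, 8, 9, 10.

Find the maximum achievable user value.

44

Treat it as a binary knapsack problem.
Allowing fractional choices, the relaxed optimum would be about 46.3, but features are indivisible.
T + Q + G: effort 12 + 6 + 6 = 24 ≤ 24, user value 16 + 18 + 9 = 43.
T + Q + Z: effort 12 + 6 + 5 = 23 ≤ 24, user value 16 + 18 + 10 = 44.
Best is T, Q, and Z with total user value 44.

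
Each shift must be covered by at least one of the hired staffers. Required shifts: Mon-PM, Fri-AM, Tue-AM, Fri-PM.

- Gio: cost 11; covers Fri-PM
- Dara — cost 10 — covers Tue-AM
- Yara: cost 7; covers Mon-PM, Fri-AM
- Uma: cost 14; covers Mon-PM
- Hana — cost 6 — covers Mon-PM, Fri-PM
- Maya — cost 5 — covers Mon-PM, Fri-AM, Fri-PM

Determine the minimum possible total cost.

15

Choose Dara and Maya: together they cover Mon-PM, Fri-AM, Tue-AM, Fri-PM — every shift.
Total cost: 10 + 5 = 15.
No cover costs less than 15.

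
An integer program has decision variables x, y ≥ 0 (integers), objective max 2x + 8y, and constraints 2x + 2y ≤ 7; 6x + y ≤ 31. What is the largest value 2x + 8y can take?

24

(x,y)=(0,3) is feasible, giving 24.
(x,y)=(1,2) is feasible, giving 18.
The best lattice point is (0,3), giving 24.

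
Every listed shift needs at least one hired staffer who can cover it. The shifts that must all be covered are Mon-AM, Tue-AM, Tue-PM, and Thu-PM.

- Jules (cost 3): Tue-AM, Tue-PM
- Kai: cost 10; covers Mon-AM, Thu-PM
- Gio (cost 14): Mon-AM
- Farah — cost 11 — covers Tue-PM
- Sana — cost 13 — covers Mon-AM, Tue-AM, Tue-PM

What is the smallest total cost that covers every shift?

13

Choose Jules and Kai: together they cover Mon-AM, Tue-AM, Tue-PM, Thu-PM — every shift.
Total cost: 3 + 10 = 13.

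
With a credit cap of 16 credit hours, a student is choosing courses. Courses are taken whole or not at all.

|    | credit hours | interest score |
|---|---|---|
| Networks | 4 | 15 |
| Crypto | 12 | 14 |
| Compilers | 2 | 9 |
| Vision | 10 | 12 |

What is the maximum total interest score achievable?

Networks + Vision: credit hours 4 + 10 = 14 ≤ 16, interest score 15 + 12 = 27.
Networks + Crypto: credit hours 4 + 12 = 16 ≤ 16, interest score 15 + 14 = 29.
Networks + Compilers + Vision: credit hours 4 + 2 + 10 = 16 ≤ 16, interest score 15 + 9 + 12 = 36.
Best is Networks, Compilers, and Vision with total interest score 36.

36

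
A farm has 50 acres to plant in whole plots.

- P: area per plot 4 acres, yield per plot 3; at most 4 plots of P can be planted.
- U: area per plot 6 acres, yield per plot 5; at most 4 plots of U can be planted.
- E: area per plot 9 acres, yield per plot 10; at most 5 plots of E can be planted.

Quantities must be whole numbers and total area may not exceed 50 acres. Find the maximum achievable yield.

53

E has the best ratio (10/9); taking only E gives at most 5×10 = 50 (stopped by the area limit).
Mixing does better — 1×P and 5×E: area 49 ≤ 50, yield 1·3 + 5·10 = 53.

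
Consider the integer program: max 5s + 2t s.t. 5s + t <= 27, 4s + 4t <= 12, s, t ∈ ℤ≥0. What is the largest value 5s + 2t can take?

15

(s,t)=(3,0) is feasible, giving 15.
(s,t)=(2,1) is feasible, giving 12.
(s,t)=(2,0) is feasible, giving 10.
The best lattice point is (3,0), giving 15.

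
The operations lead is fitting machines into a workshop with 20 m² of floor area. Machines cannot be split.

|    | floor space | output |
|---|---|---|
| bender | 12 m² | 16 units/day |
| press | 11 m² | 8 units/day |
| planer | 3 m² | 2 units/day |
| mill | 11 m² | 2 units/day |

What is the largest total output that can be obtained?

Allowing fractional choices, the relaxed optimum would be about 21.8, but machines are indivisible.
press + planer: floor space 11 + 3 = 14 ≤ 20, output 8 + 2 = 10.
bender: floor space 12 ≤ 20, output 16.
bender + planer: floor space 12 + 3 = 15 ≤ 20, output 16 + 2 = 18.
Best is bender and planer with total output 18.

18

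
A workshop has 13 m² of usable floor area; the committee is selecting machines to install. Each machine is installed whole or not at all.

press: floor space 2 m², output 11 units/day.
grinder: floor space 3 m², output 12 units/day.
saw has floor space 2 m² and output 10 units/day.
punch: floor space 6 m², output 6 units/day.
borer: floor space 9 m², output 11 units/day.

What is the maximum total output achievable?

Allowing fractional choices, the relaxed optimum would be about 40.3, but machines are indivisible.
press + grinder + saw: floor space 2 + 3 + 2 = 7 ≤ 13, output 11 + 12 + 10 = 33.
press + grinder + saw + punch: floor space 2 + 3 + 2 + 6 = 13 ≤ 13, output 11 + 12 + 10 + 6 = 39.
Best is press, grinder, saw, and punch with total output 39.

39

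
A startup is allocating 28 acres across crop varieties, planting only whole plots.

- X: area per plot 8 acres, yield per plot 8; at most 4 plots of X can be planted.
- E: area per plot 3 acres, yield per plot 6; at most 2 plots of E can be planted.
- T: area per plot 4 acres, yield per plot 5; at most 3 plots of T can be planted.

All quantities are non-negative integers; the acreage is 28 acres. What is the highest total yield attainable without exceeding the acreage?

35

2×X, 2×E, and 1×T: area 26 ≤ 28, yield 2·8 + 2·6 + 1·5 = 33.
1×X, 2×E, and 3×T: area 26 ≤ 28, yield 1·8 + 2·6 + 3·5 = 35.
Best is 35.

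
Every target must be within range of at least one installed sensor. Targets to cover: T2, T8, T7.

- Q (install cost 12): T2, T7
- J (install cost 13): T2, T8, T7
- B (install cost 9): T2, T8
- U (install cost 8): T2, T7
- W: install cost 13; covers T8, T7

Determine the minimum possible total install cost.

13

The greedy cost-per-new-target heuristic would pick U and B for 17, but a cheaper cover exists.
J alone covers T2, T8, T7 — every target.
Total install cost: 13.
No cover costs less than 13.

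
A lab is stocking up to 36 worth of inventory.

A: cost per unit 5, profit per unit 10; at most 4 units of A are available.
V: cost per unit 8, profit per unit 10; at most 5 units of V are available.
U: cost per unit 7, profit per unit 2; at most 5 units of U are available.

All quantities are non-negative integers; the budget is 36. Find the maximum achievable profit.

60

Take 4×A and 2×V: cost 36 ≤ 36, profit 4·10 + 2·10 = 60.
A has the best ratio (10/5) and is taken to its limit of 4; remaining capacity is filled optimally with the others.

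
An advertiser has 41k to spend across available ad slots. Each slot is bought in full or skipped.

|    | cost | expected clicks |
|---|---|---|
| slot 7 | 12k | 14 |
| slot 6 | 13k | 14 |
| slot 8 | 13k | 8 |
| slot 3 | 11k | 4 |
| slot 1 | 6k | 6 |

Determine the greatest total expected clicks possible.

Allowing fractional choices, the relaxed optimum would be about 40.2, but ad slots are indivisible.
slot 7 + slot 6 + slot 1: cost 12 + 13 + 6 = 31 ≤ 41, expected clicks 14 + 14 + 6 = 34.
slot 7 + slot 6 + slot 8: cost 12 + 13 + 13 = 38 ≤ 41, expected clicks 14 + 14 + 8 = 36.
Best is slot 7, slot 6, and slot 8 with total expected clicks 36.

36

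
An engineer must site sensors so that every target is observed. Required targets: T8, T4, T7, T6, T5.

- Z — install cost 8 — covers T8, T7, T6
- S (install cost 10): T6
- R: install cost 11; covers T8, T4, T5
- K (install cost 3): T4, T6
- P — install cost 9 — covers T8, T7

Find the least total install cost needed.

The greedy cost-per-new-target heuristic would pick K, Z, and R for 22, but a cheaper cover exists.
Choose Z and R: together they cover T8, T4, T7, T6, T5 — every target.
Total install cost: 8 + 11 = 19.
No cover costs less than 19.

19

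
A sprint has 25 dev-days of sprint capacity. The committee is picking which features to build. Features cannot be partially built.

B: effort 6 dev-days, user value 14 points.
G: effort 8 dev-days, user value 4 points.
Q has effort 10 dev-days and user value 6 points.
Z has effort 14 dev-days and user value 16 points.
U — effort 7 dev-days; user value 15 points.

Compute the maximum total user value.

B + G + U: effort 6 + 8 + 7 = 21 ≤ 25, user value 14 + 4 + 15 = 33.
Z + U: effort 14 + 7 = 21 ≤ 25, user value 16 + 15 = 31.
B + Q + U: effort 6 + 10 + 7 = 23 ≤ 25, user value 14 + 6 + 15 = 35.
Best is B, Q, and U with total user value 35.

35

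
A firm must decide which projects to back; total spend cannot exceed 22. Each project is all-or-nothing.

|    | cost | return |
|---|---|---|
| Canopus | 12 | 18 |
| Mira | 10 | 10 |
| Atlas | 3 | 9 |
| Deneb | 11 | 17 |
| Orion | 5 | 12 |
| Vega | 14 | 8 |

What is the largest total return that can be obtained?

Treat it as a binary knapsack problem.
Allowing fractional choices, the relaxed optimum would be about 42.5, but projects are indivisible.
Canopus + Atlas + Orion: cost 12 + 3 + 5 = 20 ≤ 22, return 18 + 9 + 12 = 39.
Atlas + Deneb + Orion: cost 3 + 11 + 5 = 19 ≤ 22, return 9 + 17 + 12 = 38.
Mira + Atlas + Orion: cost 10 + 3 + 5 = 18 ≤ 22, return 10 + 9 + 12 = 31.
Best is Canopus, Atlas, and Orion with total return 39.

39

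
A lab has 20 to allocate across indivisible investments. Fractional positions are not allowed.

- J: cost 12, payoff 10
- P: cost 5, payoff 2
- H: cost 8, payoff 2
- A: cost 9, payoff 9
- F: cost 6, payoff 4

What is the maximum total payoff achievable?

Allowing fractional choices, the relaxed optimum would be about 18.2, but investments are indivisible.
P + A + F: cost 5 + 9 + 6 = 20 ≤ 20, payoff 2 + 9 + 4 = 15.
A + F: cost 9 + 6 = 15 ≤ 20, payoff 9 + 4 = 13.
J + F: cost 12 + 6 = 18 ≤ 20, payoff 10 + 4 = 14.
Best is P, A, and F with total payoff 15.

15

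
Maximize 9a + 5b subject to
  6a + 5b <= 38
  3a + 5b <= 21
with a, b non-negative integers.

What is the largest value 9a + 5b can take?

The continuous relaxation peaks at (6.33, 0) with value 57.00; rounding to a feasible lattice point costs some objective.
(a,b)=(6,0) is feasible, giving 54.
(a,b)=(5,1) is feasible, giving 50.
(a,b)=(5,0) is feasible, giving 45.
Maximum is 54 at (a,b)=(6,0).

54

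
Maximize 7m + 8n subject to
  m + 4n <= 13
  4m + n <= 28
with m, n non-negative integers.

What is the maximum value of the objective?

(m,n)=(5,2) is feasible, giving 51.
(m,n)=(6,1) is feasible, giving 50.
(m,n)=(7,0) is feasible, giving 49.
Maximum is 51 at (m,n)=(5,2).

51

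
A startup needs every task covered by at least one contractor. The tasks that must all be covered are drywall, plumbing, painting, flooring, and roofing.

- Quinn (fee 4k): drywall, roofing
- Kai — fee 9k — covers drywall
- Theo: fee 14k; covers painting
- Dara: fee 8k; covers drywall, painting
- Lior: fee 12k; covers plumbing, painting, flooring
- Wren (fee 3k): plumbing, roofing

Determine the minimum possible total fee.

The greedy cost-per-new-task heuristic would pick Wren, Quinn, and Lior for 19, but a cheaper cover exists.
Choose Quinn and Lior: together they cover drywall, plumbing, painting, flooring, roofing — every task.
Total fee: 4 + 12 = 16.
No cover costs less than 16.

16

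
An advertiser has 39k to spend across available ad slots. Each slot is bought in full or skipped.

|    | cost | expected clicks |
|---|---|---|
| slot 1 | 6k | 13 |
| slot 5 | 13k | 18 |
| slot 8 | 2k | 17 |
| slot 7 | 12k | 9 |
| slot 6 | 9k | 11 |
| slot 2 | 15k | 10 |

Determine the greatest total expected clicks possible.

59

Take slot 1, slot 5, slot 8, and slot 6: cost 6 + 13 + 2 + 9 = 30 ≤ 39, expected clicks 13 + 18 + 17 + 11 = 59.
No other feasible combination does better.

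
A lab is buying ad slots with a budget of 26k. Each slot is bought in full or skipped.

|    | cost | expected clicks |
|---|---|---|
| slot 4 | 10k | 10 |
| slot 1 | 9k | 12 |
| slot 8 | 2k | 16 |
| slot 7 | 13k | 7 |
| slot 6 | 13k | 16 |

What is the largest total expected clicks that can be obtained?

44

slot 4 + slot 1 + slot 8: cost 10 + 9 + 2 = 21 ≤ 26, expected clicks 10 + 12 + 16 = 38.
slot 4 + slot 8 + slot 6: cost 10 + 2 + 13 = 25 ≤ 26, expected clicks 10 + 16 + 16 = 42.
slot 1 + slot 8 + slot 6: cost 9 + 2 + 13 = 24 ≤ 26, expected clicks 12 + 16 + 16 = 44.
Best is slot 1, slot 8, and slot 6 with total expected clicks 44.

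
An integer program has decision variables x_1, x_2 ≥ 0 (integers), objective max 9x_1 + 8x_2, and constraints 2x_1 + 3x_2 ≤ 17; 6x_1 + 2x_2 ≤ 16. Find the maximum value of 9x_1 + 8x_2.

(x_1,x_2)=(1,5): 2·1+3·5=17≤17, 6·1+2·5=16≤16, objective 49.
(x_1,x_2)=(1,4): 2·1+3·4=14≤17, 6·1+2·4=14≤16, objective 41.
(x_1,x_2)=(0,5): 2·0+3·5=15≤17, 6·0+2·5=10≤16, objective 40.
No feasible integer point exceeds 49.

49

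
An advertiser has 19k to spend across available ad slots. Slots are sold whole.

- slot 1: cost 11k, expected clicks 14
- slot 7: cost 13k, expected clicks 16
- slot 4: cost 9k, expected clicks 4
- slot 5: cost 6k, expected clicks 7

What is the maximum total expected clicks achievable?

Treat it as a binary knapsack problem.
Allowing fractional choices, the relaxed optimum would be about 23.8, but ad slots are indivisible.
slot 1 + slot 5: cost 11 + 6 = 17 ≤ 19, expected clicks 14 + 7 = 21.
slot 7 + slot 5: cost 13 + 6 = 19 ≤ 19, expected clicks 16 + 7 = 23.
Best is slot 7 and slot 5 with total expected clicks 23.

23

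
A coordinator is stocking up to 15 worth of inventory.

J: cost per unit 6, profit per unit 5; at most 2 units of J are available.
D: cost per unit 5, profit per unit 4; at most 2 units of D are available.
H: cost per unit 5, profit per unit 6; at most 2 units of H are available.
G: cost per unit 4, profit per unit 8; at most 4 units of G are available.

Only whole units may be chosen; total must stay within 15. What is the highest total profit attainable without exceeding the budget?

This is a bounded integer knapsack.
G has the best ratio (8/4); taking only G gives at most 3×8 = 24 (stopped by the cost limit).
Optimal: 3×G: cost 12 ≤ 15, profit 3·8 = 24.

24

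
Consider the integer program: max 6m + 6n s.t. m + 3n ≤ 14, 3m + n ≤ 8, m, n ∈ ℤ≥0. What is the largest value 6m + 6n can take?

The continuous relaxation peaks at (1.25, 4.25) with value 33.00; rounding to a feasible lattice point costs some objective.
(m,n)=(1,4): 1·1+3·4=13≤14, 3·1+1·4=7≤8, objective 30.
(m,n)=(1,3): 1·1+3·3=10≤14, 3·1+1·3=6≤8, objective 24.
(m,n)=(0,4): 1·0+3·4=12≤14, 3·0+1·4=4≤8, objective 24.
(m,n)=(0,3): 1·0+3·3=9≤14, 3·0+1·3=3≤8, objective 18.
No feasible integer point exceeds 30.

30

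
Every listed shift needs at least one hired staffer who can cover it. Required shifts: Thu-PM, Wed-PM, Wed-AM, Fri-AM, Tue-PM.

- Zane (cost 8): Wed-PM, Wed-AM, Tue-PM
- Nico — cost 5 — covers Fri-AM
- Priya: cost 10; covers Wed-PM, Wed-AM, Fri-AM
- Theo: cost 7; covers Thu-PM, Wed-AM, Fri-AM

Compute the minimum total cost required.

This is an integer covering problem.
Choose Zane and Theo: together they cover Thu-PM, Wed-PM, Wed-AM, Fri-AM, Tue-PM — every shift.
Total cost: 8 + 7 = 15.
No cover costs less than 15.

15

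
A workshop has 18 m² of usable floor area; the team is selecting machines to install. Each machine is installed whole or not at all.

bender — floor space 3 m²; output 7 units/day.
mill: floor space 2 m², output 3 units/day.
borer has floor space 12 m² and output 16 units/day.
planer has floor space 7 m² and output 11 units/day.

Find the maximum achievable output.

26

Allowing fractional choices, the relaxed optimum would be about 29.0, but machines are indivisible.
bender + mill + borer: floor space 3 + 2 + 12 = 17 ≤ 18, output 7 + 3 + 16 = 26.
bender + borer: floor space 3 + 12 = 15 ≤ 18, output 7 + 16 = 23.
Best is bender, mill, and borer with total output 26.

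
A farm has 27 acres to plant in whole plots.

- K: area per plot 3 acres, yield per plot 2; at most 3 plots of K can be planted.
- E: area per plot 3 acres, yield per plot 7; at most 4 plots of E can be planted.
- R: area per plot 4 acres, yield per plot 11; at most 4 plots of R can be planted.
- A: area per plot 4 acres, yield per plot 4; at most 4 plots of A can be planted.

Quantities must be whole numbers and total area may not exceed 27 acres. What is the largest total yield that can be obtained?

This is a bounded integer knapsack.
Take 3×E and 4×R: area 25 ≤ 27, yield 3·7 + 4·11 = 65.
R has the best ratio (11/4) and is taken to its limit of 4; remaining capacity is filled optimally with the others.

65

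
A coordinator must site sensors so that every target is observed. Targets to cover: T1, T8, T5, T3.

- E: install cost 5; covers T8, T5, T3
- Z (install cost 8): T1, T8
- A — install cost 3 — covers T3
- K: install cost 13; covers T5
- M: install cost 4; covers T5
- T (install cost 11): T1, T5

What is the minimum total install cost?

Choose E and Z: together they cover T1, T8, T5, T3 — every target.
Total install cost: 5 + 8 = 13.

13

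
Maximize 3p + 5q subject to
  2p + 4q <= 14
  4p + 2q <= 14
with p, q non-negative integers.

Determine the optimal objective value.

18

(p,q)=(1,3): 2·1+4·3=14≤14, 4·1+2·3=10≤14, objective 18.
(p,q)=(2,2): 2·2+4·2=12≤14, 4·2+2·2=12≤14, objective 16.
Maximum is 18 at (p,q)=(1,3).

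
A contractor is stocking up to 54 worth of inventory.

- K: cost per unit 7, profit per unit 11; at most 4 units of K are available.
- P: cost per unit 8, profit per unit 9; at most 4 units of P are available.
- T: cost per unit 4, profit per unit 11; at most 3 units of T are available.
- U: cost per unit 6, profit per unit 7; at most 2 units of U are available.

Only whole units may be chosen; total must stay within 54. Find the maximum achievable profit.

93

This is a bounded integer knapsack.
T has the best ratio (11/4); taking only T gives at most 3×11 = 33 (stopped by the supply cap of 3).
Mixing does better — 4×K, 1×P, 3×T, and 1×U: cost 54 ≤ 54, profit 4·11 + 1·9 + 3·11 + 1·7 = 93.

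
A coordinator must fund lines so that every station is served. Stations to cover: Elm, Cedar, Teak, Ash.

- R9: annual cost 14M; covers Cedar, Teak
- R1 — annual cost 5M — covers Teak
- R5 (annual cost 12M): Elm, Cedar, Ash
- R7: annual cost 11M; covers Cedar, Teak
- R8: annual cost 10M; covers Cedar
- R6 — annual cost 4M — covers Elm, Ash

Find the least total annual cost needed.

This is an integer covering problem.
The greedy cost-per-new-station heuristic would pick R6, R1, and R8 for 19, but a cheaper cover exists.
Choose R7 and R6: together they cover Elm, Cedar, Teak, Ash — every station.
Total annual cost: 11 + 4 = 15.
No cover costs less than 15.

15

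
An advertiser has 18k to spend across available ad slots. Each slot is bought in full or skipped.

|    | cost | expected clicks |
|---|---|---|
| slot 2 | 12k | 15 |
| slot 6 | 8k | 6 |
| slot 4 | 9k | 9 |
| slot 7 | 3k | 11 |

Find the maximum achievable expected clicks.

slot 4 + slot 7: cost 9 + 3 = 12 ≤ 18, expected clicks 9 + 11 = 20.
slot 2 + slot 7: cost 12 + 3 = 15 ≤ 18, expected clicks 15 + 11 = 26.
slot 6 + slot 7: cost 8 + 3 = 11 ≤ 18, expected clicks 6 + 11 = 17.
Best is slot 2 and slot 7 with total expected clicks 26.

26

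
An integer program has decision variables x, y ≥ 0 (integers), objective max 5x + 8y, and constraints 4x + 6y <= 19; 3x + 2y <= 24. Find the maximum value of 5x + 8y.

24

(x,y)=(0,3): 4·0+6·3=18≤19, 3·0+2·3=6≤24, objective 24.
(x,y)=(1,2): 4·1+6·2=16≤19, 3·1+2·2=7≤24, objective 21.
Maximum is 24 at (x,y)=(0,3).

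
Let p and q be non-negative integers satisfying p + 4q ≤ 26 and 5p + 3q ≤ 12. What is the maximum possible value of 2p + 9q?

(p,q)=(0,4): 1·0+4·4=16≤26, 5·0+3·4=12≤12, objective 36.
(p,q)=(0,3): 1·0+4·3=12≤26, 5·0+3·3=9≤12, objective 27.
Maximum is 36 at (p,q)=(0,4).

36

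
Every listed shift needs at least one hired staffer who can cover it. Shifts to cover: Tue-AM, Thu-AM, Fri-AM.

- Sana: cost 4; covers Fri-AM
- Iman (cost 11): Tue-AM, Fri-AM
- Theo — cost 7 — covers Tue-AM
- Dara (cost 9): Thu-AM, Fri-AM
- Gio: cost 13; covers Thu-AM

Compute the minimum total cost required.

16

Choose Theo and Dara: together they cover Tue-AM, Thu-AM, Fri-AM — every shift.
Total cost: 7 + 9 = 16.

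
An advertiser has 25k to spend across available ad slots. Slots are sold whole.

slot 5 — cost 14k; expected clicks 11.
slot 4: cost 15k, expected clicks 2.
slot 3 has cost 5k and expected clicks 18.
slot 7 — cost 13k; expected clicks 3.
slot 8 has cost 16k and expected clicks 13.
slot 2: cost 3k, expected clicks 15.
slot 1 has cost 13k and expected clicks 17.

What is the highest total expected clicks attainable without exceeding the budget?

50

slot 3 + slot 8 + slot 2: cost 5 + 16 + 3 = 24 ≤ 25, expected clicks 18 + 13 + 15 = 46.
slot 3 + slot 2 + slot 1: cost 5 + 3 + 13 = 21 ≤ 25, expected clicks 18 + 15 + 17 = 50.
Best is slot 3, slot 2, and slot 1 with total expected clicks 50.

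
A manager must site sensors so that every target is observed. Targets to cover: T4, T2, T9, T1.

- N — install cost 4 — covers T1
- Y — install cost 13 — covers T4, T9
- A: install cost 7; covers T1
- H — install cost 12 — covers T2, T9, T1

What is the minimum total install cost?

The greedy cost-per-new-target heuristic would pick N, H, and Y for 29, but a cheaper cover exists.
Choose Y and H: together they cover T4, T2, T9, T1 — every target.
Total install cost: 13 + 12 = 25.
No cover costs less than 25.

25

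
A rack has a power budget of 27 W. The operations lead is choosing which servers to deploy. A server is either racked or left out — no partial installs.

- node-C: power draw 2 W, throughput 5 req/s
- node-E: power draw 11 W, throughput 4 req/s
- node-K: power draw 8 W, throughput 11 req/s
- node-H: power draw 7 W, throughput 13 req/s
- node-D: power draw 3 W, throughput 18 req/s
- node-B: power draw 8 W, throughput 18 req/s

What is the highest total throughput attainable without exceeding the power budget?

This is a 0-1 knapsack instance.
node-K + node-H + node-D + node-B: power draw 8 + 7 + 3 + 8 = 26 ≤ 27, throughput 11 + 13 + 18 + 18 = 60.
node-C + node-H + node-D + node-B: power draw 2 + 7 + 3 + 8 = 20 ≤ 27, throughput 5 + 13 + 18 + 18 = 54.
node-C + node-K + node-D + node-B: power draw 2 + 8 + 3 + 8 = 21 ≤ 27, throughput 5 + 11 + 18 + 18 = 52.
Best is node-K, node-H, node-D, and node-B with total throughput 60.

60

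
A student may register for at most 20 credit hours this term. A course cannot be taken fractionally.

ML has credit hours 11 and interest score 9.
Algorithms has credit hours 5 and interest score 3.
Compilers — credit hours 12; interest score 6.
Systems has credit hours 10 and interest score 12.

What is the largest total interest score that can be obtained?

15

Algorithms + Systems: credit hours 5 + 10 = 15 ≤ 20, interest score 3 + 12 = 15.
ML + Algorithms: credit hours 11 + 5 = 16 ≤ 20, interest score 9 + 3 = 12.
Systems: credit hours 10 ≤ 20, interest score 12.
Best is Algorithms and Systems with total interest score 15.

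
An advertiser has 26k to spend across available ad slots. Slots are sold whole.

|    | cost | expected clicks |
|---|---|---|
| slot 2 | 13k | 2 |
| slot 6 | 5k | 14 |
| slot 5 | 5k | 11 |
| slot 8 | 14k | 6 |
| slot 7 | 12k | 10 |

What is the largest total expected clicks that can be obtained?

35

Treat it as a binary knapsack problem.
Take slot 6, slot 5, and slot 7: cost 5 + 5 + 12 = 22 ≤ 26, expected clicks 14 + 11 + 10 = 35.
No other feasible combination does better.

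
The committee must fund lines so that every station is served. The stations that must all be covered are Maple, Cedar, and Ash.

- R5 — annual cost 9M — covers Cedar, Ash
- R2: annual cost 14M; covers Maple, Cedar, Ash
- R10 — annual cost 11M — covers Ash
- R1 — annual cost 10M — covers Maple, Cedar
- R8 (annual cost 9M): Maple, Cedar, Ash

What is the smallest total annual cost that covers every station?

9

R8 alone covers Maple, Cedar, Ash — every station.
Total annual cost: 9.
No cover costs less than 9.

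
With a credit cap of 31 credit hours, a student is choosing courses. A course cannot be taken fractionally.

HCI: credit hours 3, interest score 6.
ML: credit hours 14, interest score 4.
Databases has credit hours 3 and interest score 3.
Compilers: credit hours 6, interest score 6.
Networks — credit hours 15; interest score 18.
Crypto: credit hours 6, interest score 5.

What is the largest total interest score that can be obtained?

HCI + Databases + Compilers + Networks: credit hours 3 + 3 + 6 + 15 = 27 ≤ 31, interest score 6 + 3 + 6 + 18 = 33.
HCI + Compilers + Networks + Crypto: credit hours 3 + 6 + 15 + 6 = 30 ≤ 31, interest score 6 + 6 + 18 + 5 = 35.
Best is HCI, Compilers, Networks, and Crypto with total interest score 35.

35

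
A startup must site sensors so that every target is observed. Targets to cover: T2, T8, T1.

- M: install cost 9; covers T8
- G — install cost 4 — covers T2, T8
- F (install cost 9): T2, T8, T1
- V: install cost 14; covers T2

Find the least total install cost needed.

9

The greedy cost-per-new-target heuristic would pick G and F for 13, but a cheaper cover exists.
F alone covers T2, T8, T1 — every target.
Total install cost: 9.
No cover costs less than 9.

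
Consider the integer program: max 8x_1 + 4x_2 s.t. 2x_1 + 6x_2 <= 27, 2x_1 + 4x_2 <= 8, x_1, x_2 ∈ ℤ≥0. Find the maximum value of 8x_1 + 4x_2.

32

(x_1,x_2)=(4,0): 2·4+6·0=8≤27, 2·4+4·0=8≤8, objective 32.
(x_1,x_2)=(3,0): 2·3+6·0=6≤27, 2·3+4·0=6≤8, objective 24.
The best lattice point is (4,0), giving 32.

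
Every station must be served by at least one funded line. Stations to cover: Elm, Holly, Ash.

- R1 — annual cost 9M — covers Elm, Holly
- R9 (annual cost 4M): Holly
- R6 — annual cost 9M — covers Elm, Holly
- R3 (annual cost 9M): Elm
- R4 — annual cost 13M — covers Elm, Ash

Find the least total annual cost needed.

Choose R9 and R4: together they cover Elm, Holly, Ash — every station.
Total annual cost: 4 + 13 = 17.
No cover costs less than 17.

17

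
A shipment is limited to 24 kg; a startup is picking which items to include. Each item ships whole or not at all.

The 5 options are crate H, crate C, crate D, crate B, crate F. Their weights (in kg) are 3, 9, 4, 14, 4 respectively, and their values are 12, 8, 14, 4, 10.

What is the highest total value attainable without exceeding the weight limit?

Allowing fractional choices, the relaxed optimum would be about 45.1, but items are indivisible.
crate H + crate D + crate F: weight 3 + 4 + 4 = 11 ≤ 24, value 12 + 14 + 10 = 36.
crate H + crate C + crate D + crate F: weight 3 + 9 + 4 + 4 = 20 ≤ 24, value 12 + 8 + 14 + 10 = 44.
crate H + crate C + crate D: weight 3 + 9 + 4 = 16 ≤ 24, value 12 + 8 + 14 = 34.
Best is crate H, crate C, crate D, and crate F with total value 44.

44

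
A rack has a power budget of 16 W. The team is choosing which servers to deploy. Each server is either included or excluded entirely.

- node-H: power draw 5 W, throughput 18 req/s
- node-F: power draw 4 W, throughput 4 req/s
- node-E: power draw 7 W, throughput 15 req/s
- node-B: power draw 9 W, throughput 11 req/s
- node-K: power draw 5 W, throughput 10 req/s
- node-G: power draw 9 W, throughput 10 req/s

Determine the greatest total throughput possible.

37

Take node-H, node-F, and node-E: power draw 5 + 4 + 7 = 16 ≤ 16, throughput 18 + 4 + 15 = 37.
No other feasible combination does better.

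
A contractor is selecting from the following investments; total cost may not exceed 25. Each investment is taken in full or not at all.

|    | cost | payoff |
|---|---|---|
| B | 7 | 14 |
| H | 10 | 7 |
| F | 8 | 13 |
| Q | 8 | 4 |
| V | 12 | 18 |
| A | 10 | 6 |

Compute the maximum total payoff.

This is a 0-1 knapsack instance.
B + H + F: cost 7 + 10 + 8 = 25 ≤ 25, payoff 14 + 7 + 13 = 34.
B + F + A: cost 7 + 8 + 10 = 25 ≤ 25, payoff 14 + 13 + 6 = 33.
B + V: cost 7 + 12 = 19 ≤ 25, payoff 14 + 18 = 32.
Best is B, H, and F with total payoff 34.

34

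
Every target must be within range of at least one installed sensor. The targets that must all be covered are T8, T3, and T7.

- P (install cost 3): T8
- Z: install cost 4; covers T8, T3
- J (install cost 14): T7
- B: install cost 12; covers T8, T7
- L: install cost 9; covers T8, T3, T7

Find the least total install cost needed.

9

L alone covers T8, T3, T7 — every target.
Total install cost: 9.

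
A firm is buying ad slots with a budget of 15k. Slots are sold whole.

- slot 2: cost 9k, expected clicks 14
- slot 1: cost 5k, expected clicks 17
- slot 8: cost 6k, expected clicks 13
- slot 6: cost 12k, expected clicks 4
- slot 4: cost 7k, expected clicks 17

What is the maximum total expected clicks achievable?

34

Allowing fractional choices, the relaxed optimum would be about 40.5, but ad slots are indivisible.
slot 1 + slot 4: cost 5 + 7 = 12 ≤ 15, expected clicks 17 + 17 = 34.
slot 1 + slot 8: cost 5 + 6 = 11 ≤ 15, expected clicks 17 + 13 = 30.
slot 2 + slot 1: cost 9 + 5 = 14 ≤ 15, expected clicks 14 + 17 = 31.
Best is slot 1 and slot 4 with total expected clicks 34.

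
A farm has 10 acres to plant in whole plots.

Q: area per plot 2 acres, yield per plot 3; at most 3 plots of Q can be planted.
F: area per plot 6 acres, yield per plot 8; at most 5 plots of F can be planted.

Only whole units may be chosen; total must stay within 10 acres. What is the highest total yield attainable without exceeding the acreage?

14

Q has the best ratio (3/2); taking only Q gives at most 3×3 = 9 (stopped by the supply cap of 3).
Mixing does better — 2×Q and 1×F: area 10 ≤ 10, yield 2·3 + 1·8 = 14.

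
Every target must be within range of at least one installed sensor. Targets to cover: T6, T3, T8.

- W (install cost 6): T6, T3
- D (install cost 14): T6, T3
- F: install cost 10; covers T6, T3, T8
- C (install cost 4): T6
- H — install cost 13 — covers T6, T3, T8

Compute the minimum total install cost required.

This is a weighted set-cover instance.
The greedy cost-per-new-target heuristic would pick W and F for 16, but a cheaper cover exists.
F alone covers T6, T3, T8 — every target.
Total install cost: 10.
No cover costs less than 10.

10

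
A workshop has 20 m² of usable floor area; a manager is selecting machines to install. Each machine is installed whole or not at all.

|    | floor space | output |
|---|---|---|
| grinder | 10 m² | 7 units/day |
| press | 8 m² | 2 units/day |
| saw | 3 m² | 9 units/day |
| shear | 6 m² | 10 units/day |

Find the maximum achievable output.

26

press + saw + shear: floor space 8 + 3 + 6 = 17 ≤ 20, output 2 + 9 + 10 = 21.
grinder + saw + shear: floor space 10 + 3 + 6 = 19 ≤ 20, output 7 + 9 + 10 = 26.
saw + shear: floor space 3 + 6 = 9 ≤ 20, output 9 + 10 = 19.
Best is grinder, saw, and shear with total output 26.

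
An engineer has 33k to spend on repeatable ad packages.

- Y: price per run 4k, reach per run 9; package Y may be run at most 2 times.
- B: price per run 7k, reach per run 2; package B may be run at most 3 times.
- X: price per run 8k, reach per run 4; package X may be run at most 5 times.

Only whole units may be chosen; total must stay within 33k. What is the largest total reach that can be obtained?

This is a bounded integer knapsack.
Y has the best ratio (9/4); taking only Y gives at most 2×9 = 18 (stopped by the supply cap of 2).
Mixing does better — 2×Y and 3×X: price 32 ≤ 33, reach 2·9 + 3·4 = 30.

30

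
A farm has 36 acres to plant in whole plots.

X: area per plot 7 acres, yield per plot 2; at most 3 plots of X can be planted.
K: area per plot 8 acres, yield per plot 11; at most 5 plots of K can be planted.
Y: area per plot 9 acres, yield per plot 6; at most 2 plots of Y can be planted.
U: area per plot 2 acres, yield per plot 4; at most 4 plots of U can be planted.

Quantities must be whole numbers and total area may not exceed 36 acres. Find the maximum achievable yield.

52

Take 4×K and 2×U: area 36 ≤ 36, yield 4·11 + 2·4 = 52.
No other integer combination yields more.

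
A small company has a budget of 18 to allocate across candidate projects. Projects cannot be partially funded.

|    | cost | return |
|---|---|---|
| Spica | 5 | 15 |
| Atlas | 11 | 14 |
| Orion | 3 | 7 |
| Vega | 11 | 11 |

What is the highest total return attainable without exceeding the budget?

Allowing fractional choices, the relaxed optimum would be about 34.7, but projects are indivisible.
Spica + Vega: cost 5 + 11 = 16 ≤ 18, return 15 + 11 = 26.
Spica + Orion: cost 5 + 3 = 8 ≤ 18, return 15 + 7 = 22.
Spica + Atlas: cost 5 + 11 = 16 ≤ 18, return 15 + 14 = 29.
Best is Spica and Atlas with total return 29.

29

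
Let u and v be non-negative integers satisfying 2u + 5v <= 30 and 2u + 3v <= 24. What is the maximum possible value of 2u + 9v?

54

(u,v)=(0,6): 2·0+5·6=30≤30, 2·0+3·6=18≤24, objective 54.
(u,v)=(1,5): 2·1+5·5=27≤30, 2·1+3·5=17≤24, objective 47.
(u,v)=(0,5): 2·0+5·5=25≤30, 2·0+3·5=15≤24, objective 45.
Maximum is 54 at (u,v)=(0,6).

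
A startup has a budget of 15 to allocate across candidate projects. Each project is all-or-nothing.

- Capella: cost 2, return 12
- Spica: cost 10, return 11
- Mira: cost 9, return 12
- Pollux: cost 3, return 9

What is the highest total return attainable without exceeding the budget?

Treat it as a binary knapsack problem.
Allowing fractional choices, the relaxed optimum would be about 34.1, but projects are indivisible.
Capella + Mira + Pollux: cost 2 + 9 + 3 = 14 ≤ 15, return 12 + 12 + 9 = 33.
Capella + Spica + Pollux: cost 2 + 10 + 3 = 15 ≤ 15, return 12 + 11 + 9 = 32.
Best is Capella, Mira, and Pollux with total return 33.

33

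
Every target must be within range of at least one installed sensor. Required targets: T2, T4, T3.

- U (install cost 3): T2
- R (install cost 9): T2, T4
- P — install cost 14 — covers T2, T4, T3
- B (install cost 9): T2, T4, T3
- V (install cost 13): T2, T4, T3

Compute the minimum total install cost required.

The greedy cost-per-new-target heuristic would pick U and B for 12, but a cheaper cover exists.
B alone covers T2, T4, T3 — every target.
Total install cost: 9.
No cover costs less than 9.

9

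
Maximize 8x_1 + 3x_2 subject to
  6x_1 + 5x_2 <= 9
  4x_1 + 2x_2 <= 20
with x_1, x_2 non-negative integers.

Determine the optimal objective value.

The continuous relaxation peaks at (1.5, 0) with value 12.00; rounding to a feasible lattice point costs some objective.
(x_1,x_2)=(1,0): 6·1+5·0=6≤9, 4·1+2·0=4≤20, objective 8.
(x_1,x_2)=(0,1): 6·0+5·1=5≤9, 4·0+2·1=2≤20, objective 3.
(x_1,x_2)=(0,0): 6·0+5·0=0≤9, 4·0+2·0=0≤20, objective 0.
No feasible integer point exceeds 8.

8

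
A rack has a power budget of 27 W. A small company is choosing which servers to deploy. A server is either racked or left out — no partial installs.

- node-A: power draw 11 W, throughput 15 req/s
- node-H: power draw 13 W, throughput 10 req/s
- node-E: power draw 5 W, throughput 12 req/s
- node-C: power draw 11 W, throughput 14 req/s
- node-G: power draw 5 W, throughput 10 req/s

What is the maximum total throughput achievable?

This is a 0-1 knapsack instance.
Take node-A, node-E, and node-C: power draw 11 + 5 + 11 = 27 ≤ 27, throughput 15 + 12 + 14 = 41.
No other feasible combination does better.

41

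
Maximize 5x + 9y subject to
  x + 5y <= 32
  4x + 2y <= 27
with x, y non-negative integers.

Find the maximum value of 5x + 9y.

The continuous relaxation peaks at (3.94, 5.61) with value 70.22; rounding to a feasible lattice point costs some objective.
(x,y)=(4,5): 1·4+5·5=29≤32, 4·4+2·5=26≤27, objective 65.
(x,y)=(2,6): 1·2+5·6=32≤32, 4·2+2·6=20≤27, objective 64.
The best lattice point is (4,5), giving 65.

65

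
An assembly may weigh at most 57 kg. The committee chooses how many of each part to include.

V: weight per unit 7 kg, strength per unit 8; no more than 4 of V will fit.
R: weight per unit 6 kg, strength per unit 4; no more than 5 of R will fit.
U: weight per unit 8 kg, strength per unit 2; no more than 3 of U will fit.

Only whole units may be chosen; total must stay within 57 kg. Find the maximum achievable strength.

4×V and 4×R: weight 52 ≤ 57, strength 4·8 + 4·4 = 48.
4×V, 3×R, and 1×U: weight 54 ≤ 57, strength 4·8 + 3·4 + 1·2 = 46.
Best is 48.

48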